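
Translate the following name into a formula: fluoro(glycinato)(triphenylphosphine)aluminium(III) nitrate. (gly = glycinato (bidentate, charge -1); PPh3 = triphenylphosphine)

[AlF(gly)(PPh3)]NO3

Ligands: 1 fluoro (F, -1), 1 glycinato (gly, -1), 1 triphenylphosphine (PPh3, neutral). Ligand charge sum = -2.
Charge balance with nitrate (-1) requires 1 complex ion per 1 nitrate.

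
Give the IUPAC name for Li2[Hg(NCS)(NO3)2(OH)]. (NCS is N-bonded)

The 2 lithium counter-ions carry a total charge of +2, so each complex ion is 2−.
Ligand charges: 1×hydroxo (-1 each), 2×nitrato (-1 each), 1×isothiocyanato (-1 each); total -4. So Hg + (-4) = 2−, giving Hg = +2.
The complex ion is anionic, so mercury takes the -ate form mercurate(II).

lithium hydroxoisothiocyanatodinitratomercurate(II)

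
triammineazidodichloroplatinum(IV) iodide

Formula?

[PtCl2(N3)(NH3)3]I

Ligands: 2 chloro (Cl, -1), 1 azido (N3, -1), 3 ammine (NH3, neutral). Ligand charge sum = -3.
With Pt in oxidation state +4, the complex ion is [Pt...]^1+.
Charge balance with iodide (-1) requires 1 complex ion per 1 iodide.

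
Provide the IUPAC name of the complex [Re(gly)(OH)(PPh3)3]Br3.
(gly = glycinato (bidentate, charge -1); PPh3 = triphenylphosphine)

The 3 bromide counter-ions carry a total charge of -3, so each complex ion is 3+.
Ligand charges: 1×glycinato (-1 each), 1×hydroxo (-1 each), 3×triphenylphosphine (neutral); total -2. So Re + (-2) = 3+, giving Re = +5.
Ligands are named alphabetically: glycinato before hydroxo before triphenylphosphine.

(glycinato)hydroxotris(triphenylphosphine)rhenium(V) bromide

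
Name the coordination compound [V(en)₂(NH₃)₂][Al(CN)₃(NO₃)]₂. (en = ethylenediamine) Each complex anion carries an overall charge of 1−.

diamminebis(ethylenediamine)vanadium(II) tricyanonitratoaluminate(III)

The complex anion is given as 1−; its ligand charges sum to -4, so Al = +3.
With 2 anions per cation, the cation must be 2×1 = 2+.
Cation: ligand charges sum to 0; for the ion to be 2+, V = +2.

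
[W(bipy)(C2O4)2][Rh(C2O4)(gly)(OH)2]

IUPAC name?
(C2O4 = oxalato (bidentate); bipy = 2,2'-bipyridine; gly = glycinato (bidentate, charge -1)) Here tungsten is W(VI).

(2,2'-bipyridine)dioxalatotungsten(VI) (glycinato)dihydroxooxalatorhodate(III)

W is given as +6; the cation's ligand charges sum to -4, so the complex cation is 2+.
A 1:1 salt means the anion carries the equal and opposite charge, 2−.
Anion: ligand charges sum to -5; for the ion to be 2−, Rh = +3.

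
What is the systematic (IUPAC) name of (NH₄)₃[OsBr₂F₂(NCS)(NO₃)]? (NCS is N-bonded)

The 3 ammonium counter-ions carry a total charge of +3, so each complex ion is 3−.
Ligand charges: 2×fluoro (-1 each), 1×nitrato (-1 each), 2×bromo (-1 each), 1×isothiocyanato (-1 each); total -6. So Os + (-6) = 3−, giving Os = +3.
The complex ion is anionic, so osmium takes the -ate form osmate(III).

ammonium dibromodifluoroisothiocyanatonitratoosmate(III)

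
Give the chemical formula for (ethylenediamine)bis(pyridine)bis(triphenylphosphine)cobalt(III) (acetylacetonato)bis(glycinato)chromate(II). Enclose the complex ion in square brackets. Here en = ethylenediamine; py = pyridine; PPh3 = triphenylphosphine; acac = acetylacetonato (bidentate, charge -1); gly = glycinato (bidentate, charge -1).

[Co(en)(PPh3)2(py)2][Cr(acac)(gly)2]3

Cation [Co…]: ligand charges 0, Co(III) ⇒ ion charge 3+.
Anion [Cr…]: ligand charges -3, Cr(II) ⇒ ion charge 1−.
One 3+ cation requires 3 of the 1− anion.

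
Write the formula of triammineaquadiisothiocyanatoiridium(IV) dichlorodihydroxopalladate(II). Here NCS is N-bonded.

[Ir(H2O)(NCS)2(NH3)3][PdCl2(OH)2]

Cation [Ir…]: ligand charges -2, Ir(IV) ⇒ ion charge 2+.
Anion [Pd…]: ligand charges -4, Pd(II) ⇒ ion charge 2−.
One 2+ cation balances one 2− anion.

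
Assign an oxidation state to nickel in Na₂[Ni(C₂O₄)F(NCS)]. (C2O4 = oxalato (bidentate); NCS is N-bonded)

2 sodium outside the brackets (+1 each) → the complex ion is 2−.
Ligand charges: 1×F = -1; 1×C2O4 = -2; 1×NCS = -1; sum -4.
Ni + (-4) = 2− ⇒ Ni is +2.

+2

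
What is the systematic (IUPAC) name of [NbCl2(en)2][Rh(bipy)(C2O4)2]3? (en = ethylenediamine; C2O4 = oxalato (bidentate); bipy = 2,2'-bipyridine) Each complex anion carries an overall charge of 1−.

dichlorobis(ethylenediamine)niobium(V) (2,2'-bipyridine)dioxalatorhodate(III)

Both ions are complex: the cation is named first with the plain metal name, the anion second with the -ate form; each ion's ligands are alphabetised independently.
The complex anion is given as 1−; its ligand charges sum to -4, so Rh = +3.
With 3 anions per cation, the cation must be 3×1 = 3+.
Cation: ligand charges sum to -2; for the ion to be 3+, Nb = +5.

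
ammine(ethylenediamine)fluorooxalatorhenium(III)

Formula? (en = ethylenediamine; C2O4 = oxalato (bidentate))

Ligands: 1 fluoro (F, -1), 1 ethylenediamine (en, neutral), 1 ammine (NH3, neutral), 1 oxalato (C2O4, -2). Ligand charge sum = -3.
With Re in oxidation state +3, the complex ion is [Re...].

[Re(C2O4)(en)F(NH3)]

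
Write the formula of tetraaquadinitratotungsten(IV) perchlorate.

Ligands: 2 nitrato (NO3, -1), 4 aqua (H2O, neutral). Ligand charge sum = -2.
Charge balance with perchlorate (-1) requires 1 complex ion per 2 perchlorate.

[W(H2O)4(NO3)2](ClO4)2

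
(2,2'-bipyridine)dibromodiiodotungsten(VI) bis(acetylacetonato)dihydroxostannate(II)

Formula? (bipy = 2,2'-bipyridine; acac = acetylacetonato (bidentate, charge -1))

[W(bipy)Br2I2][Sn(acac)2(OH)2]

Cation [W…]: ligand charges -4, W(VI) ⇒ ion charge 2+.
Anion [Sn…]: ligand charges -4, Sn(II) ⇒ ion charge 2−.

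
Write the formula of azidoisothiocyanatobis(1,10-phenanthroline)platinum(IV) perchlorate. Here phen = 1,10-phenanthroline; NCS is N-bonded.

Ligands: 1 azido (N3, -1), 2 1,10-phenanthroline (phen, neutral), 1 isothiocyanato (NCS, -1). Ligand charge sum = -2.
With Pt in oxidation state +4, the complex ion is [Pt...]^2+.
Charge balance with perchlorate (-1) requires 1 complex ion per 2 perchlorate.

[Pt(N3)(NCS)(phen)2](ClO4)2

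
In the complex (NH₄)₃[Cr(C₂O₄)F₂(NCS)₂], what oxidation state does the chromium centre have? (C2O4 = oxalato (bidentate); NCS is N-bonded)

3 ammonium outside the brackets (+1 each) → the complex ion is 3−.
Ligand charges: 1×C2O4 = -2; 2×F = -2; 2×NCS = -2; sum -6.
Cr + (-6) = 3− ⇒ Cr is +3.

+3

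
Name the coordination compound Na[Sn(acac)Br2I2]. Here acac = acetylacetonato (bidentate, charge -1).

The 1 sodium counter-ion carries a total charge of +1, so each complex ion is 1−.
Ligand charges: 2×bromo (-1 each), 2×iodo (-1 each), 1×acetylacetonato (-1 each); total -5. So Sn + (-5) = 1−, giving Sn = +4.
The complex ion is anionic, so tin takes the -ate form stannate(IV).

sodium (acetylacetonato)dibromodiiodostannate(IV)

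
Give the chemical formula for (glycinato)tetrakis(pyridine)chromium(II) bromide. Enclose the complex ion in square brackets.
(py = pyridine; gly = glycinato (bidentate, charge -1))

[Cr(gly)(py)4]Br

Ligands: 4 pyridine (py, neutral), 1 glycinato (gly, -1). Ligand charge sum = -1.
Charge balance with bromide (-1) requires 1 complex ion per 1 bromide.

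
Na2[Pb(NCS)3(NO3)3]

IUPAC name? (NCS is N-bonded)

The 2 sodium counter-ions carry a total charge of +2, so each complex ion is 2−.
Ligand charges: 3×isothiocyanato (-1 each), 3×nitrato (-1 each); total -6. So Pb + (-6) = 2−, giving Pb = +4.
The complex ion is anionic, so lead takes the -ate form plumbate(IV).

sodium triisothiocyanatotrinitratoplumbate(IV)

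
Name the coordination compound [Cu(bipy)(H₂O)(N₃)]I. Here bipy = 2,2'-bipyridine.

aquaazido(2,2'-bipyridine)copper(II) iodide

The 1 iodide counter-ion carries a total charge of -1, so each complex ion is 1+.
Ligand charges: 1×2,2'-bipyridine (neutral), 1×azido (-1 each), 1×aqua (neutral); total -1. So Cu + (-1) = 1+, giving Cu = +2.
Ligands are named alphabetically: aqua before azido before bipyridine.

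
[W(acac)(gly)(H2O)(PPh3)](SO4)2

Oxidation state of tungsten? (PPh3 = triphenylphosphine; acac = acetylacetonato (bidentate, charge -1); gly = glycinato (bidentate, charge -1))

+6

2 sulfate outside the brackets (-2 each) → the complex ion is 4+.
Ligand charges: 1×H2O neutral; 1×PPh3 neutral; 1×acac = -1; 1×gly = -1; sum -2.
W + (-2) = 4+ ⇒ W is +6.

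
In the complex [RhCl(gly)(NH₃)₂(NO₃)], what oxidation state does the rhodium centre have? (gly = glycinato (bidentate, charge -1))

No counter-ion: the bracketed complex is neutral.
Ligand charges: 1×gly = -1; 1×NO3 = -1; 2×NH3 neutral; 1×Cl = -1; sum -3.
Rh + (-3) = 0 ⇒ Rh is +3.

+3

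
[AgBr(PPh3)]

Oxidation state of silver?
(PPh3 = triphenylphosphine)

+1

No counter-ion: the bracketed complex is neutral.
Ligand charges: 1×Br = -1; 1×PPh3 neutral; sum -1.
Ag + (-1) = 0 ⇒ Ag is +1.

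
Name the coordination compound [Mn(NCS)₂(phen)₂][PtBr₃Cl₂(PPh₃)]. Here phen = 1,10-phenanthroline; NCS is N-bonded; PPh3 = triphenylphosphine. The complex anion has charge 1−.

diisothiocyanatobis(1,10-phenanthroline)manganese(III) tribromodichloro(triphenylphosphine)platinate(IV)

The complex anion is given as 1−; its ligand charges sum to -5, so Pt = +4.
A 1:1 salt means the cation carries the equal and opposite charge, 1+.
Cation: ligand charges sum to -2; for the ion to be 1+, Mn = +3.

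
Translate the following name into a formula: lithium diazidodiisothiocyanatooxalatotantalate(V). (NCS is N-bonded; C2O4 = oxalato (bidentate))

Ligands: 2 azido (N3, -1), 2 isothiocyanato (NCS, -1), 1 oxalato (C2O4, -2). Ligand charge sum = -6.
Charge balance with lithium (+1) requires 1 complex ion per 1 lithium.

Li[Ta(C2O4)(N3)2(NCS)2]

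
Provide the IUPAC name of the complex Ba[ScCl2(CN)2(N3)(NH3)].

The 1 barium counter-ion carries a total charge of +2, so each complex ion is 2−.
Ligand charges: 1×azido (-1 each), 2×cyano (-1 each), 1×ammine (neutral), 2×chloro (-1 each); total -5. So Sc + (-5) = 2−, giving Sc = +3.
The complex ion is anionic, so scandium takes the -ate form scandate(III).

barium ammineazidodichlorodicyanoscandate(III)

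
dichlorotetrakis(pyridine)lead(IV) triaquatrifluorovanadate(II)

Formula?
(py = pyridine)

Cation [Pb…]: ligand charges -2, Pb(IV) ⇒ ion charge 2+.
Anion [V…]: ligand charges -3, V(II) ⇒ ion charge 1−.

[PbCl2(py)4][VF3(H2O)3]2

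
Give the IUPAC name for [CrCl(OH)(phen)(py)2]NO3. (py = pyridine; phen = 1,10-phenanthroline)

chlorohydroxo(1,10-phenanthroline)bis(pyridine)chromium(III) nitrate

The 1 nitrate counter-ion carries a total charge of -1, so each complex ion is 1+.
Ligand charges: 2×pyridine (neutral), 1×chloro (-1 each), 1×hydroxo (-1 each), 1×1,10-phenanthroline (neutral); total -2. So Cr + (-2) = 1+, giving Cr = +3.
Ligands are named alphabetically: chloro before hydroxo before phenanthroline before pyridine.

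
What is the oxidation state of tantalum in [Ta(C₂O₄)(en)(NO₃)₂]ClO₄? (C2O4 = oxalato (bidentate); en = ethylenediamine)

1 perchlorate outside the brackets (-1 each) → the complex ion is 1+.
Ligand charges: 1×C2O4 = -2; 1×en neutral; 2×NO3 = -2; sum -4.
Ta + (-4) = 1+ ⇒ Ta is +5.

+5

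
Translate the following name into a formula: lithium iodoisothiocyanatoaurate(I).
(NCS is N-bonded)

Ligands: 1 isothiocyanato (NCS, -1), 1 iodo (I, -1). Ligand charge sum = -2.
With Au in oxidation state +1, the complex ion is [Au...]^1−.
Charge balance with lithium (+1) requires 1 complex ion per 1 lithium.

Li[AuI(NCS)]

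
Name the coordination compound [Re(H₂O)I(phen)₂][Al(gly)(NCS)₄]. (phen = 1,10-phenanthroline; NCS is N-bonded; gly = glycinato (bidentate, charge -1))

aquaiodobis(1,10-phenanthroline)rhenium(III) (glycinato)tetraisothiocyanatoaluminate(III)

Both ions are complex: the cation is named first with the plain metal name, the anion second with the -ate form; each ion's ligands are alphabetised independently.
Aluminium is always +3 in its complexes; the anion's ligand charges sum to -5, so the complex anion is 2−.
A 1:1 salt means the cation carries the equal and opposite charge, 2+.
Cation: ligand charges sum to -1; for the ion to be 2+, Re = +3.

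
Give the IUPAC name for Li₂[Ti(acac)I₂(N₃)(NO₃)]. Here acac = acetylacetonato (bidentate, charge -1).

The 2 lithium counter-ions carry a total charge of +2, so each complex ion is 2−.
Ligand charges: 1×azido (-1 each), 1×nitrato (-1 each), 1×acetylacetonato (-1 each), 2×iodo (-1 each); total -5. So Ti + (-5) = 2−, giving Ti = +3.
Ligands are named alphabetically: acetylacetonato before azido before iodo before nitrato.
The complex ion is anionic, so titanium takes the -ate form titanate(III).

lithium (acetylacetonato)azidodiiodonitratotitanate(III)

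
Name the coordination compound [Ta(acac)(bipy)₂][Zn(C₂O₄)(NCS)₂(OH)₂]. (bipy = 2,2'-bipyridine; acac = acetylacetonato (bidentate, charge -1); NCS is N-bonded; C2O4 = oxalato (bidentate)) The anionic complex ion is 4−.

The complex anion is given as 4−; its ligand charges sum to -6, so Zn = +2.
A 1:1 salt means the cation carries the equal and opposite charge, 4+.
Cation: ligand charges sum to -1; for the ion to be 4+, Ta = +5.

(acetylacetonato)bis(2,2'-bipyridine)tantalum(V) dihydroxodiisothiocyanatooxalatozincate(II)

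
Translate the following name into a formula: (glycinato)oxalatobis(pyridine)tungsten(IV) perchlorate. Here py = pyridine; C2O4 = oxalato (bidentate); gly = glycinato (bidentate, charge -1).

[W(C2O4)(gly)(py)2]ClO4

Ligands: 2 pyridine (py, neutral), 1 oxalato (C2O4, -2), 1 glycinato (gly, -1). Ligand charge sum = -3.
With W in oxidation state +4, the complex ion is [W...]^1+.
Charge balance with perchlorate (-1) requires 1 complex ion per 1 perchlorate.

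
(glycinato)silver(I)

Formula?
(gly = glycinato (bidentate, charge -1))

Ligands: 1 glycinato (gly, -1). Ligand charge sum = -1.
With Ag in oxidation state +1, the complex ion is [Ag...].

[Ag(gly)]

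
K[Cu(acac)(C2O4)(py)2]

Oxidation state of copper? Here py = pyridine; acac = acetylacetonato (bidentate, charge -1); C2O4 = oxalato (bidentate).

+2

1 potassium outside the brackets (+1 each) → the complex ion is 1−.
Ligand charges: 2×py neutral; 1×acac = -1; 1×C2O4 = -2; sum -3.
Cu + (-3) = 1− ⇒ Cu is +2.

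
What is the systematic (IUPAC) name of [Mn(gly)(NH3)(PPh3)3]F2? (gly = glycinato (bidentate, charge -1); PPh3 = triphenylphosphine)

The 2 fluoride counter-ions carry a total charge of -2, so each complex ion is 2+.
Ligand charges: 1×ammine (neutral), 1×glycinato (-1 each), 3×triphenylphosphine (neutral); total -1. So Mn + (-1) = 2+, giving Mn = +3.
Ligands are named alphabetically: ammine before glycinato before triphenylphosphine.

ammine(glycinato)tris(triphenylphosphine)manganese(III) fluoride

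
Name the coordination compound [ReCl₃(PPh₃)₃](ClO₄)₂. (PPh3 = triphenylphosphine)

trichlorotris(triphenylphosphine)rhenium(V) perchlorate

The 2 perchlorate counter-ions carry a total charge of -2, so each complex ion is 2+.
Ligand charges: 3×triphenylphosphine (neutral), 3×chloro (-1 each); total -3. So Re + (-3) = 2+, giving Re = +5.
Ligands are named alphabetically: chloro before triphenylphosphine.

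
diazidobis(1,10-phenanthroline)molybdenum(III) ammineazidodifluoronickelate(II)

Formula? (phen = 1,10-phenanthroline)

[Mo(N3)2(phen)2][NiF2(N3)(NH3)]

Cation [Mo…]: ligand charges -2, Mo(III) ⇒ ion charge 1+.
Anion [Ni…]: ligand charges -3, Ni(II) ⇒ ion charge 1−.
One 1+ cation balances one 1− anion.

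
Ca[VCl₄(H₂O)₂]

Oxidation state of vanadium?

1 calcium outside the brackets (+2 each) → the complex ion is 2−.
Ligand charges: 2×H2O neutral; 4×Cl = -4; sum -4.
V + (-4) = 2− ⇒ V is +2.

+2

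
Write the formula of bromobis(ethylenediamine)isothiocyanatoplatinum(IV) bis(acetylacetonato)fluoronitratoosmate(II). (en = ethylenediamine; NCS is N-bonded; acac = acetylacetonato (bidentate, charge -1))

[PtBr(en)2(NCS)][Os(acac)2F(NO3)]

Cation [Pt…]: ligand charges -2, Pt(IV) ⇒ ion charge 2+.
Anion [Os…]: ligand charges -4, Os(II) ⇒ ion charge 2−.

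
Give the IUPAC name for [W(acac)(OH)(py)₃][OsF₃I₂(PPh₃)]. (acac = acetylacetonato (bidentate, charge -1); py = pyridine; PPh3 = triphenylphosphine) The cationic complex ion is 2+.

(acetylacetonato)hydroxotris(pyridine)tungsten(IV) trifluorodiiodo(triphenylphosphine)osmate(III)

Both ions are complex: the cation is named first with the plain metal name, the anion second with the -ate form; each ion's ligands are alphabetised independently.
The complex cation is given as 2+; its ligand charges sum to -2, so W = +4.
A 1:1 salt means the anion carries the equal and opposite charge, 2−.
Anion: ligand charges sum to -5; for the ion to be 2−, Os = +3.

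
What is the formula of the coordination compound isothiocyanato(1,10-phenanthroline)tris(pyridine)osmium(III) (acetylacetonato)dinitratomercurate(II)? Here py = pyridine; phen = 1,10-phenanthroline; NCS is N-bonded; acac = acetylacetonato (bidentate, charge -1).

Cation [Os…]: ligand charges -1, Os(III) ⇒ ion charge 2+.
Anion [Hg…]: ligand charges -3, Hg(II) ⇒ ion charge 1−.
One 2+ cation requires 2 of the 1− anion.

[Os(NCS)(phen)(py)3][Hg(acac)(NO3)2]2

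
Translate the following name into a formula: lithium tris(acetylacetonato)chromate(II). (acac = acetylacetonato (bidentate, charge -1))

Ligands: 3 acetylacetonato (acac, -1). Ligand charge sum = -3.
Charge balance with lithium (+1) requires 1 complex ion per 1 lithium.

Li[Cr(acac)3]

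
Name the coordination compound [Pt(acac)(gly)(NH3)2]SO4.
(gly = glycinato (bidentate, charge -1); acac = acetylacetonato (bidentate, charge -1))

(acetylacetonato)diammine(glycinato)platinum(IV) sulfate

The 1 sulfate counter-ion carries a total charge of -2, so each complex ion is 2+.
Ligand charges: 2×ammine (neutral), 1×glycinato (-1 each), 1×acetylacetonato (-1 each); total -2. So Pt + (-2) = 2+, giving Pt = +4.
Ligands are named alphabetically: acetylacetonato before ammine before glycinato.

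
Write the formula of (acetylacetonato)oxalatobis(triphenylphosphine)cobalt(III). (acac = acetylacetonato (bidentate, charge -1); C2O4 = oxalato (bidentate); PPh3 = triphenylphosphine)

Ligands: 1 acetylacetonato (acac, -1), 1 oxalato (C2O4, -2), 2 triphenylphosphine (PPh3, neutral). Ligand charge sum = -3.
With Co in oxidation state +3, the complex ion is [Co...].

[Co(acac)(C2O4)(PPh3)2]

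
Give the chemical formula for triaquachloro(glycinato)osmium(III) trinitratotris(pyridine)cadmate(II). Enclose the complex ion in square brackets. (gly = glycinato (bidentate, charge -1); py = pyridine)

[OsCl(gly)(H2O)3][Cd(NO3)3(py)3]

Cation [Os…]: ligand charges -2, Os(III) ⇒ ion charge 1+.
Anion [Cd…]: ligand charges -3, Cd(II) ⇒ ion charge 1−.
One 1+ cation balances one 1− anion.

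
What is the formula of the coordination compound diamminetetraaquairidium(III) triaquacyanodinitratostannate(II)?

[Ir(H2O)4(NH3)2][Sn(CN)(H2O)3(NO3)2]3

Cation [Ir…]: ligand charges 0, Ir(III) ⇒ ion charge 3+.
Anion [Sn…]: ligand charges -3, Sn(II) ⇒ ion charge 1−.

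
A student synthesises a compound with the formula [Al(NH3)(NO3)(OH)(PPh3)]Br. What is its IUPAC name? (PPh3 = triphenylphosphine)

amminehydroxonitrato(triphenylphosphine)aluminium(III) bromide

The 1 bromide counter-ion carries a total charge of -1, so each complex ion is 1+.
Ligand charges: 1×ammine (neutral), 1×triphenylphosphine (neutral), 1×hydroxo (-1 each), 1×nitrato (-1 each); total -2. So Al + (-2) = 1+, giving Al = +3.
Ligands are named alphabetically: ammine before hydroxo before nitrato before triphenylphosphine.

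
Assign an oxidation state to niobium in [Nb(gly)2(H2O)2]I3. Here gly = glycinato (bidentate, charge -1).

3 iodide outside the brackets (-1 each) → the complex ion is 3+.
Ligand charges: 2×H2O neutral; 2×gly = -2; sum -2.
Nb + (-2) = 3+ ⇒ Nb is +5.

+5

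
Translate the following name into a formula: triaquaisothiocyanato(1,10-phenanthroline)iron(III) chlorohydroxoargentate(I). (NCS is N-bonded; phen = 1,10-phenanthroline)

[Fe(H2O)3(NCS)(phen)][AgCl(OH)]2

Cation [Fe…]: ligand charges -1, Fe(III) ⇒ ion charge 2+.
Anion [Ag…]: ligand charges -2, Ag(I) ⇒ ion charge 1−.
One 2+ cation requires 2 of the 1− anion.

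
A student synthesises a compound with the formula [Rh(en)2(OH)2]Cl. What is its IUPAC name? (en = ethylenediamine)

The 1 chloride counter-ion carries a total charge of -1, so each complex ion is 1+.
Ligand charges: 2×ethylenediamine (neutral), 2×hydroxo (-1 each); total -2. So Rh + (-2) = 1+, giving Rh = +3.
Ligands are named alphabetically: ethylenediamine before hydroxo.

bis(ethylenediamine)dihydroxorhodium(III) chloride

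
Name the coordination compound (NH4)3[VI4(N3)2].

The 3 ammonium counter-ions carry a total charge of +3, so each complex ion is 3−.
Ligand charges: 4×iodo (-1 each), 2×azido (-1 each); total -6. So V + (-6) = 3−, giving V = +3.
The complex ion is anionic, so vanadium takes the -ate form vanadate(III).

ammonium diazidotetraiodovanadate(III)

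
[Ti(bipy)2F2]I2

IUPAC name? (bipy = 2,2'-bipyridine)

bis(2,2'-bipyridine)difluorotitanium(IV) iodide

The 2 iodide counter-ions carry a total charge of -2, so each complex ion is 2+.
Ligand charges: 2×2,2'-bipyridine (neutral), 2×fluoro (-1 each); total -2. So Ti + (-2) = 2+, giving Ti = +4.
Ligands are named alphabetically: bipyridine before fluoro.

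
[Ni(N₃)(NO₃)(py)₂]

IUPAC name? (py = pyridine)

azidonitratobis(pyridine)nickel(II)

There is no counter-ion, so the complex is neutral overall.
Ligand charges: 1×nitrato (-1 each), 1×azido (-1 each), 2×pyridine (neutral); total -2. So Ni + (-2) = 0, giving Ni = +2.
Ligands are named alphabetically: azido before nitrato before pyridine.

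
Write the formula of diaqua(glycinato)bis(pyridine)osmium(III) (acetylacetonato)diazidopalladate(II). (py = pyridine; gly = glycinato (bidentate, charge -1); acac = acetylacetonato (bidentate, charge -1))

[Os(gly)(H2O)2(py)2][Pd(acac)(N3)2]2

Cation [Os…]: ligand charges -1, Os(III) ⇒ ion charge 2+.
Anion [Pd…]: ligand charges -3, Pd(II) ⇒ ion charge 1−.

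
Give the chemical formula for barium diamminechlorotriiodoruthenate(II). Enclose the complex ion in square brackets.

Ligands: 2 ammine (NH3, neutral), 1 chloro (Cl, -1), 3 iodo (I, -1). Ligand charge sum = -4.
Charge balance with barium (+2) requires 1 complex ion per 1 barium.

Ba[RuClI3(NH3)2]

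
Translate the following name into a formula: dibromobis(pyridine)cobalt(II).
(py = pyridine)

[CoBr2(py)2]

Ligands: 2 bromo (Br, -1), 2 pyridine (py, neutral). Ligand charge sum = -2.
With Co in oxidation state +2, the complex ion is [Co...].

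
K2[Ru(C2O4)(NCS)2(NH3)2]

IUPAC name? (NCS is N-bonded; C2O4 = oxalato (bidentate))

The 2 potassium counter-ions carry a total charge of +2, so each complex ion is 2−.
Ligand charges: 2×isothiocyanato (-1 each), 1×oxalato (-2 each), 2×ammine (neutral); total -4. So Ru + (-4) = 2−, giving Ru = +2.
Ligands are named alphabetically: ammine before isothiocyanato before oxalato.
The complex ion is anionic, so ruthenium takes the -ate form ruthenate(II).

potassium diamminediisothiocyanatooxalatoruthenate(II)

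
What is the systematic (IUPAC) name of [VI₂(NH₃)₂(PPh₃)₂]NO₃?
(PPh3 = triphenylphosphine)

diamminediiodobis(triphenylphosphine)vanadium(III) nitrate

The 1 nitrate counter-ion carries a total charge of -1, so each complex ion is 1+.
Ligand charges: 2×triphenylphosphine (neutral), 2×ammine (neutral), 2×iodo (-1 each); total -2. So V + (-2) = 1+, giving V = +3.
Ligands are named alphabetically: ammine before iodo before triphenylphosphine.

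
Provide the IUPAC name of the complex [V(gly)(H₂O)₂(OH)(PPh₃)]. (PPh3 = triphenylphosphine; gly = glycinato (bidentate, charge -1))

diaqua(glycinato)hydroxo(triphenylphosphine)vanadium(II)

There is no counter-ion, so the complex is neutral overall.
Ligand charges: 1×hydroxo (-1 each), 2×aqua (neutral), 1×triphenylphosphine (neutral), 1×glycinato (-1 each); total -2. So V + (-2) = 0, giving V = +2.
Ligands are named alphabetically: aqua before glycinato before hydroxo before triphenylphosphine.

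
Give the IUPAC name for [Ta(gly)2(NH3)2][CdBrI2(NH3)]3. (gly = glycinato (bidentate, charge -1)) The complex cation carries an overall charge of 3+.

Both ions are complex: the cation is named first with the plain metal name, the anion second with the -ate form; each ion's ligands are alphabetised independently.
The complex cation is given as 3+; its ligand charges sum to -2, so Ta = +5.
With 3 anions per cation, each anion must be 3/3 = 1−.
Anion: ligand charges sum to -3; for the ion to be 1−, Cd = +2.

diamminebis(glycinato)tantalum(V) amminebromodiiodocadmate(II)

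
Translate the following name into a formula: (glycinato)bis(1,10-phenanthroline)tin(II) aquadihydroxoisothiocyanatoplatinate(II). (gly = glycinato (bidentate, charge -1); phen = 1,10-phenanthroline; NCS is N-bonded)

[Sn(gly)(phen)2][Pt(H2O)(NCS)(OH)2]

Cation [Sn…]: ligand charges -1, Sn(II) ⇒ ion charge 1+.
Anion [Pt…]: ligand charges -3, Pt(II) ⇒ ion charge 1−.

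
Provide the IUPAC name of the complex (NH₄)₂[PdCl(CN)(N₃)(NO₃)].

The 2 ammonium counter-ions carry a total charge of +2, so each complex ion is 2−.
Ligand charges: 1×nitrato (-1 each), 1×azido (-1 each), 1×chloro (-1 each), 1×cyano (-1 each); total -4. So Pd + (-4) = 2−, giving Pd = +2.
Ligands are named alphabetically: azido before chloro before cyano before nitrato.
The complex ion is anionic, so palladium takes the -ate form palladate(II).

ammonium azidochlorocyanonitratopalladate(II)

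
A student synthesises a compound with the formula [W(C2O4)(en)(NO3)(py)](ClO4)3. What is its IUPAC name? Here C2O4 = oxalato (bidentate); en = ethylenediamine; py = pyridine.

The 3 perchlorate counter-ions carry a total charge of -3, so each complex ion is 3+.
Ligand charges: 1×oxalato (-2 each), 1×ethylenediamine (neutral), 1×pyridine (neutral), 1×nitrato (-1 each); total -3. So W + (-3) = 3+, giving W = +6.
Ligands are named alphabetically: ethylenediamine before nitrato before oxalato before pyridine.

(ethylenediamine)nitratooxalato(pyridine)tungsten(VI) perchlorate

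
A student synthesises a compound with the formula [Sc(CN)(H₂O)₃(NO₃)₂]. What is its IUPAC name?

triaquacyanodinitratoscandium(III)

There is no counter-ion, so the complex is neutral overall.
Ligand charges: 2×nitrato (-1 each), 1×cyano (-1 each), 3×aqua (neutral); total -3. So Sc + (-3) = 0, giving Sc = +3.
Ligands are named alphabetically: aqua before cyano before nitrato.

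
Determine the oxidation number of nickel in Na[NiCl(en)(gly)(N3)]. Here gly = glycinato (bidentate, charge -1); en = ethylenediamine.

+2

1 sodium outside the brackets (+1 each) → the complex ion is 1−.
Ligand charges: 1×N3 = -1; 1×Cl = -1; 1×gly = -1; 1×en neutral; sum -3.
Ni + (-3) = 1− ⇒ Ni is +2.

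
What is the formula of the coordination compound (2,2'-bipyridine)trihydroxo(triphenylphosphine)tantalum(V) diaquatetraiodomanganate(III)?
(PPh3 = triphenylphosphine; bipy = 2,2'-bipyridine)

[Ta(bipy)(OH)3(PPh3)][Mn(H2O)2I4]2

Cation [Ta…]: ligand charges -3, Ta(V) ⇒ ion charge 2+.
Anion [Mn…]: ligand charges -4, Mn(III) ⇒ ion charge 1−.
One 2+ cation requires 2 of the 1− anion.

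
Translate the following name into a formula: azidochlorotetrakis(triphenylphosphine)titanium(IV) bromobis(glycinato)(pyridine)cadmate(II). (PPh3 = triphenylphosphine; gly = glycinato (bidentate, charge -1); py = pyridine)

[TiCl(N3)(PPh3)4][CdBr(gly)2(py)]2

Cation [Ti…]: ligand charges -2, Ti(IV) ⇒ ion charge 2+.
Anion [Cd…]: ligand charges -3, Cd(II) ⇒ ion charge 1−.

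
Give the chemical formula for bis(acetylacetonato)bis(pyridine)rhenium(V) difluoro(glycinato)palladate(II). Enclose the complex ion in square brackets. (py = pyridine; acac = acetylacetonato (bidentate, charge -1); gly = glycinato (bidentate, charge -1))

Cation [Re…]: ligand charges -2, Re(V) ⇒ ion charge 3+.
Anion [Pd…]: ligand charges -3, Pd(II) ⇒ ion charge 1−.

[Re(acac)2(py)2][PdF2(gly)]3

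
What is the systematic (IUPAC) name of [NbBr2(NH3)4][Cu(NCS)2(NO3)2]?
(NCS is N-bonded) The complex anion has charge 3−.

The complex anion is given as 3−; its ligand charges sum to -4, so Cu = +1.
A 1:1 salt means the cation carries the equal and opposite charge, 3+.
Cation: ligand charges sum to -2; for the ion to be 3+, Nb = +5.

tetraamminedibromoniobium(V) diisothiocyanatodinitratocuprate(I)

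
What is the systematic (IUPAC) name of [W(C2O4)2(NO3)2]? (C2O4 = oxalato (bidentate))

There is no counter-ion, so the complex is neutral overall.
Ligand charges: 2×oxalato (-2 each), 2×nitrato (-1 each); total -6. So W + (-6) = 0, giving W = +6.
Ligands are named alphabetically: nitrato before oxalato.

dinitratodioxalatotungsten(VI)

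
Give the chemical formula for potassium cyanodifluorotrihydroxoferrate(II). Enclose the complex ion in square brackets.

Ligands: 2 fluoro (F, -1), 3 hydroxo (OH, -1), 1 cyano (CN, -1). Ligand charge sum = -6.
With Fe in oxidation state +2, the complex ion is [Fe...]^4−.
Charge balance with potassium (+1) requires 1 complex ion per 4 potassium.

K4[Fe(CN)F2(OH)3]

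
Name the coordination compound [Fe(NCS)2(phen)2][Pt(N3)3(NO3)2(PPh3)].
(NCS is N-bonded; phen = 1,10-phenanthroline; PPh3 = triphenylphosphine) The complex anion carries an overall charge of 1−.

The complex anion is given as 1−; its ligand charges sum to -5, so Pt = +4.
A 1:1 salt means the cation carries the equal and opposite charge, 1+.
Cation: ligand charges sum to -2; for the ion to be 1+, Fe = +3.

diisothiocyanatobis(1,10-phenanthroline)iron(III) triazidodinitrato(triphenylphosphine)platinate(IV)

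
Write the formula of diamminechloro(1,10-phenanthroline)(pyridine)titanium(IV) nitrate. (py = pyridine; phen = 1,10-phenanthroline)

Ligands: 1 pyridine (py, neutral), 2 ammine (NH3, neutral), 1 1,10-phenanthroline (phen, neutral), 1 chloro (Cl, -1). Ligand charge sum = -1.
With Ti in oxidation state +4, the complex ion is [Ti...]^3+.
Charge balance with nitrate (-1) requires 1 complex ion per 3 nitrate.

[TiCl(NH3)2(phen)(py)](NO3)3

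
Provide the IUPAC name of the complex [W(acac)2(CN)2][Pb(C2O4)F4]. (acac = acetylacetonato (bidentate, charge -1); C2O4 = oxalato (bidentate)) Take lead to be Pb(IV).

bis(acetylacetonato)dicyanotungsten(VI) tetrafluorooxalatoplumbate(IV)

Pb is given as +4; the anion's ligand charges sum to -6, so the complex anion is 2−.
A 1:1 salt means the cation carries the equal and opposite charge, 2+.
Cation: ligand charges sum to -4; for the ion to be 2+, W = +6.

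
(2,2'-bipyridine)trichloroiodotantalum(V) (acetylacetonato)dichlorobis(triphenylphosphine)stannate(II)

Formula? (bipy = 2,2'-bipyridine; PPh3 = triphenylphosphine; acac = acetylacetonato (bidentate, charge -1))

Cation [Ta…]: ligand charges -4, Ta(V) ⇒ ion charge 1+.
Anion [Sn…]: ligand charges -3, Sn(II) ⇒ ion charge 1−.
One 1+ cation balances one 1− anion.

[Ta(bipy)Cl3I][Sn(acac)Cl2(PPh3)2]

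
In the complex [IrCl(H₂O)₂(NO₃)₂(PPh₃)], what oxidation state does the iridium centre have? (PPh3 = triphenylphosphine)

No counter-ion: the bracketed complex is neutral.
Ligand charges: 2×NO3 = -2; 1×Cl = -1; 2×H2O neutral; 1×PPh3 neutral; sum -3.
Ir + (-3) = 0 ⇒ Ir is +3.

+3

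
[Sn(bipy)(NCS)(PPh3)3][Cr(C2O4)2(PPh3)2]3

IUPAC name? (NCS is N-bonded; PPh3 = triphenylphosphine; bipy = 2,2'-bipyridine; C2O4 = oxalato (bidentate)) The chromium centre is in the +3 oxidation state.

Cr is given as +3; the anion's ligand charges sum to -4, so the complex anion is 1−.
With 3 anions per cation, the cation must be 3×1 = 3+.
Cation: ligand charges sum to -1; for the ion to be 3+, Sn = +4.

(2,2'-bipyridine)isothiocyanatotris(triphenylphosphine)tin(IV) dioxalatobis(triphenylphosphine)chromate(III)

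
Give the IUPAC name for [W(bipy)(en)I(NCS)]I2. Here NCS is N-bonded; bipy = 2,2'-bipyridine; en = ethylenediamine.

The 2 iodide counter-ions carry a total charge of -2, so each complex ion is 2+.
Ligand charges: 1×isothiocyanato (-1 each), 1×2,2'-bipyridine (neutral), 1×ethylenediamine (neutral), 1×iodo (-1 each); total -2. So W + (-2) = 2+, giving W = +4.
Ligands are named alphabetically: bipyridine before ethylenediamine before iodo before isothiocyanato.

(2,2'-bipyridine)(ethylenediamine)iodoisothiocyanatotungsten(IV) iodide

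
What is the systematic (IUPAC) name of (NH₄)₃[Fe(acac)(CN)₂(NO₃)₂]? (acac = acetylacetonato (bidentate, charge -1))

The 3 ammonium counter-ions carry a total charge of +3, so each complex ion is 3−.
Ligand charges: 2×cyano (-1 each), 1×acetylacetonato (-1 each), 2×nitrato (-1 each); total -5. So Fe + (-5) = 3−, giving Fe = +2.
Ligands are named alphabetically: acetylacetonato before cyano before nitrato.
The complex ion is anionic, so iron takes the -ate form ferrate(II).

ammonium (acetylacetonato)dicyanodinitratoferrate(II)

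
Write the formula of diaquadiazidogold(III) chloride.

[Au(H2O)2(N3)2]Cl

Ligands: 2 azido (N3, -1), 2 aqua (H2O, neutral). Ligand charge sum = -2.
With Au in oxidation state +3, the complex ion is [Au...]^1+.
Charge balance with chloride (-1) requires 1 complex ion per 1 chloride.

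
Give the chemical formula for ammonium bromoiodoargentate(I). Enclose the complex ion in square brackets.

NH4[AgBrI]

Ligands: 1 iodo (I, -1), 1 bromo (Br, -1). Ligand charge sum = -2.
With Ag in oxidation state +1, the complex ion is [Ag...]^1−.
Charge balance with ammonium (+1) requires 1 complex ion per 1 ammonium.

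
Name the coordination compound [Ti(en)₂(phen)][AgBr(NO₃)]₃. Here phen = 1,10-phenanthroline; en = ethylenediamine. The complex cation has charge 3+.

bis(ethylenediamine)(1,10-phenanthroline)titanium(III) bromonitratoargentate(I)

The complex cation is given as 3+; its ligand charges sum to 0, so Ti = +3.
With 3 anions per cation, each anion must be 3/3 = 1−.
Anion: ligand charges sum to -2; for the ion to be 1−, Ag = +1.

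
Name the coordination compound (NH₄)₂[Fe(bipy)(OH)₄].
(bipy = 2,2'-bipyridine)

The 2 ammonium counter-ions carry a total charge of +2, so each complex ion is 2−.
Ligand charges: 1×2,2'-bipyridine (neutral), 4×hydroxo (-1 each); total -4. So Fe + (-4) = 2−, giving Fe = +2.
The complex ion is anionic, so iron takes the -ate form ferrate(II).

ammonium (2,2'-bipyridine)tetrahydroxoferrate(II)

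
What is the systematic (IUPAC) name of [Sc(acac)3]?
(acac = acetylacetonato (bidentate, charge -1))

tris(acetylacetonato)scandium(III)

There is no counter-ion, so the complex is neutral overall.
Ligand charges: 3×acetylacetonato (-1 each); total -3. So Sc + (-3) = 0, giving Sc = +3.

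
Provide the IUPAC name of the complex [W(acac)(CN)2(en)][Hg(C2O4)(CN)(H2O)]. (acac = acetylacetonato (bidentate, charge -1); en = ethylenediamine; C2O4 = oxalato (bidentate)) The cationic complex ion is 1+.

(acetylacetonato)dicyano(ethylenediamine)tungsten(IV) aquacyanooxalatomercurate(II)

The complex cation is given as 1+; its ligand charges sum to -3, so W = +4.
A 1:1 salt means the anion carries the equal and opposite charge, 1−.
Anion: ligand charges sum to -3; for the ion to be 1−, Hg = +2.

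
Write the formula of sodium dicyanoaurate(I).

Na[Au(CN)2]

Ligands: 2 cyano (CN, -1). Ligand charge sum = -2.
With Au in oxidation state +1, the complex ion is [Au...]^1−.
Charge balance with sodium (+1) requires 1 complex ion per 1 sodium.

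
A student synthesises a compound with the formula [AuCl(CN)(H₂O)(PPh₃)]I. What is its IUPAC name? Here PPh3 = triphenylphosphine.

The 1 iodide counter-ion carries a total charge of -1, so each complex ion is 1+.
Ligand charges: 1×triphenylphosphine (neutral), 1×cyano (-1 each), 1×aqua (neutral), 1×chloro (-1 each); total -2. So Au + (-2) = 1+, giving Au = +3.
Ligands are named alphabetically: aqua before chloro before cyano before triphenylphosphine.

aquachlorocyano(triphenylphosphine)gold(III) iodide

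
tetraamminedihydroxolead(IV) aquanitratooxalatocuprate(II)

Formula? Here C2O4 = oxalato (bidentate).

Cation [Pb…]: ligand charges -2, Pb(IV) ⇒ ion charge 2+.
Anion [Cu…]: ligand charges -3, Cu(II) ⇒ ion charge 1−.
One 2+ cation requires 2 of the 1− anion.

[Pb(NH3)4(OH)2][Cu(C2O4)(H2O)(NO3)]2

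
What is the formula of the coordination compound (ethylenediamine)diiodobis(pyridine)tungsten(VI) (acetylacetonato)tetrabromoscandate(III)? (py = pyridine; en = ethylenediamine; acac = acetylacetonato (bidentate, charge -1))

[W(en)I2(py)2][Sc(acac)Br4]2

Cation [W…]: ligand charges -2, W(VI) ⇒ ion charge 4+.
Anion [Sc…]: ligand charges -5, Sc(III) ⇒ ion charge 2−.
One 4+ cation requires 2 of the 2− anion.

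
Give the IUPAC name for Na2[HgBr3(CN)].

The 2 sodium counter-ions carry a total charge of +2, so each complex ion is 2−.
Ligand charges: 3×bromo (-1 each), 1×cyano (-1 each); total -4. So Hg + (-4) = 2−, giving Hg = +2.
Ligands are named alphabetically: bromo before cyano.
The complex ion is anionic, so mercury takes the -ate form mercurate(II).

sodium tribromocyanomercurate(II)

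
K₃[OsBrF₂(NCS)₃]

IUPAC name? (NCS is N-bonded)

The 3 potassium counter-ions carry a total charge of +3, so each complex ion is 3−.
Ligand charges: 2×fluoro (-1 each), 3×isothiocyanato (-1 each), 1×bromo (-1 each); total -6. So Os + (-6) = 3−, giving Os = +3.
Ligands are named alphabetically: bromo before fluoro before isothiocyanato.
The complex ion is anionic, so osmium takes the -ate form osmate(III).

potassium bromodifluorotriisothiocyanatoosmate(III)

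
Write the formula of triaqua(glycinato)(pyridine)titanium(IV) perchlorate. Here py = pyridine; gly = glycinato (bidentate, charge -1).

Ligands: 3 aqua (H2O, neutral), 1 pyridine (py, neutral), 1 glycinato (gly, -1). Ligand charge sum = -1.
With Ti in oxidation state +4, the complex ion is [Ti...]^3+.
Charge balance with perchlorate (-1) requires 1 complex ion per 3 perchlorate.

[Ti(gly)(H2O)3(py)](ClO4)3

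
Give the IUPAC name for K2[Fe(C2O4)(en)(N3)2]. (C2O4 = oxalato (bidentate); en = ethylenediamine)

potassium diazido(ethylenediamine)oxalatoferrate(II)

The 2 potassium counter-ions carry a total charge of +2, so each complex ion is 2−.
Ligand charges: 2×azido (-1 each), 1×oxalato (-2 each), 1×ethylenediamine (neutral); total -4. So Fe + (-4) = 2−, giving Fe = +2.
The complex ion is anionic, so iron takes the -ate form ferrate(II).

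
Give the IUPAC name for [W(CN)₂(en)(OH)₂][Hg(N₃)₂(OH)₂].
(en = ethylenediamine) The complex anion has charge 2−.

Both ions are complex: the cation is named first with the plain metal name, the anion second with the -ate form; each ion's ligands are alphabetised independently.
The complex anion is given as 2−; its ligand charges sum to -4, so Hg = +2.
A 1:1 salt means the cation carries the equal and opposite charge, 2+.
Cation: ligand charges sum to -4; for the ion to be 2+, W = +6.

dicyano(ethylenediamine)dihydroxotungsten(VI) diazidodihydroxomercurate(II)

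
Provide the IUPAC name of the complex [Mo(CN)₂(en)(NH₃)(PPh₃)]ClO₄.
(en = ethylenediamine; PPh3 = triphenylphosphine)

amminedicyano(ethylenediamine)(triphenylphosphine)molybdenum(III) perchlorate

The 1 perchlorate counter-ion carries a total charge of -1, so each complex ion is 1+.
Ligand charges: 1×ethylenediamine (neutral), 1×triphenylphosphine (neutral), 2×cyano (-1 each), 1×ammine (neutral); total -2. So Mo + (-2) = 1+, giving Mo = +3.
Ligands are named alphabetically: ammine before cyano before ethylenediamine before triphenylphosphine.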